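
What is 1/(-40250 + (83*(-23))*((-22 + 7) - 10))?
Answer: 1/7475 ≈ 0.00013378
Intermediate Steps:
1/(-40250 + (83*(-23))*((-22 + 7) - 10)) = 1/(-40250 - 1909*(-15 - 10)) = 1/(-40250 - 1909*(-25)) = 1/(-40250 + 47725) = 1/7475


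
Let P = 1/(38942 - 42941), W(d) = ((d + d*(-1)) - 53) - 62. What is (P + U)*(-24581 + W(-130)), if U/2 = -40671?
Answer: 2677759776888/1333 ≈ 2.0088e+9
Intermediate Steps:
W(d) = -115 (W(d) = ((d - d) - 53) - 62 = (0 - 53) - 62 = -53 - 62 = -115)
U = -81342 (U = 2*(-40671) = -81342)
P = -1/3999 (P = 1/(-3999) = -1/3999 ≈ -0.00025006)
(P + U)*(-24581 + W(-130)) = (-1/3999 - 81342)*(-24581 - 115) = -325286659/3999*(-24696) = 2677759776888/1333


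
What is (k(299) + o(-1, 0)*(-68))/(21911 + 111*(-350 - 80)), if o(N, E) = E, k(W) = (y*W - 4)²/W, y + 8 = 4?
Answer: -1440000/7719881 ≈ -0.18653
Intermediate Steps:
y = -4 (y = -8 + 4 = -4)
k(W) = (-4 - 4*W)²/W (k(W) = (-4*W - 4)²/W = (-4 - 4*W)²/W)
(k(299) + o(-1, 0)*(-68))/(21911 + 111*(-350 - 80)) = (16*(1 + 299)²/299 + 0*(-68))/(21911 + 111*(-350 - 80)) = (16*(1/299)*300² + 0)/(21911 + 111*(-430)) = (16*(1/299)*90000 + 0)/(21911 - 47730) = (1440000/299 + 0)/(-25819) = (1440000/299)*(-1/25819) = -1440000/7719881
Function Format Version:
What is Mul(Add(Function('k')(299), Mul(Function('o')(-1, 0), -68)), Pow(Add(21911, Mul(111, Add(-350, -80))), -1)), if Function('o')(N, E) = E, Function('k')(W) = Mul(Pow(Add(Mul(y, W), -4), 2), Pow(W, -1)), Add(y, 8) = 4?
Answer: Rational(-1440000, 7719881) ≈ -0.18653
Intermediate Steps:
y = -4 (y = Add(-8, 4) = -4)
Function('k')(W) = Mul(Pow(W, -1), Pow(Add(-4, Mul(-4, W)), 2)) (Function('k')(W) = Mul(Pow(Add(Mul(-4, W), -4), 2), Pow(W, -1)) = Mul(Pow(Add(-4, Mul(-4, W)), 2), Pow(W, -1)) = Mul(Pow(W, -1), Pow(Add(-4, Mul(-4, W)), 2)))
Mul(Add(Function('k')(299), Mul(Function('o')(-1, 0), -68)), Pow(Add(21911, Mul(111, Add(-350, -80))), -1)) = Mul(Add(Mul(16, Pow(299, -1), Pow(Add(1, 299), 2)), Mul(0, -68)), Pow(Add(21911, Mul(111, Add(-350, -80))), -1)) = Mul(Add(Mul(16, Rational(1, 299), Pow(300, 2)), 0), Pow(Add(21911, Mul(111, -430)), -1)) = Mul(Add(Mul(16, Rational(1, 299), 90000), 0), Pow(Add(21911, -47730), -1)) = Mul(Add(Rational(1440000, 299), 0), Pow(-25819, -1)) = Mul(Rational(1440000, 299), Rational(-1, 25819)) = Rational(-1440000, 7719881)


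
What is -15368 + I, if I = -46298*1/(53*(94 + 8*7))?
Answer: -61110949/3975 ≈ -15374.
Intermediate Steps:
I = -23149/3975 (I = -46298*1/(53*(94 + 56)) = -46298/(150*53) = -46298/7950 = -46298*1/7950 = -23149/3975 ≈ -5.8236)
-15368 + I = -15368 - 23149/3975 = -61110949/3975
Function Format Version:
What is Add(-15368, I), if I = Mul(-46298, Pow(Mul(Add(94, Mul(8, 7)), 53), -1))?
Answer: Rational(-61110949, 3975) ≈ -15374.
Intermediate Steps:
I = Rational(-23149, 3975) (I = Mul(-46298, Pow(Mul(Add(94, 56), 53), -1)) = Mul(-46298, Pow(Mul(150, 53), -1)) = Mul(-46298, Pow(7950, -1)) = Mul(-46298, Rational(1, 7950)) = Rational(-23149, 3975) ≈ -5.8236)
Add(-15368, I) = Add(-15368, Rational(-23149, 3975)) = Rational(-61110949, 3975)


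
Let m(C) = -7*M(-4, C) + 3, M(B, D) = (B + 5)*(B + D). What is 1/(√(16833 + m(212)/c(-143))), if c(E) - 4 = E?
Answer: √81358090/1170620 ≈ 0.0077052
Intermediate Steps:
c(E) = 4 + E
M(B, D) = (5 + B)*(B + D)
m(C) = 31 - 7*C (m(C) = -7*((-4)² + 5*(-4) + 5*C - 4*C) + 3 = -7*(16 - 20 + 5*C - 4*C) + 3 = -7*(-4 + C) + 3 = (28 - 7*C) + 3 = 31 - 7*C)
1/(√(16833 + m(212)/c(-143))) = 1/(√(16833 + (31 - 7*212)/(4 - 143))) = 1/(√(16833 + (31 - 1484)/(-139))) = 1/(√(16833 - 1453*(-1/139))) = 1/(√(16833 + 1453/139)) = 1/(√(2341240/139)) = 1/(2*√81358090/139) = √81358090/1170620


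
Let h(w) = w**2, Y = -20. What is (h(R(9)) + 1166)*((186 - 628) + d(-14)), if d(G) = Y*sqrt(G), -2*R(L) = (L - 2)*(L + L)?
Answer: -2269670 - 102700*I*sqrt(14) ≈ -2.2697e+6 - 3.8427e+5*I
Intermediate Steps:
R(L) = -L*(-2 + L) (R(L) = -(L - 2)*(L + L)/2 = -(-2 + L)*2*L/2 = -L*(-2 + L))
d(G) = -20*sqrt(G)
(h(R(9)) + 1166)*((186 - 628) + d(-14)) = ((9*(2 - 1*9))**2 + 1166)*((186 - 628) - 20*I*sqrt(14)) = ((9*(2 - 9))**2 + 1166)*(-442 - 20*I*sqrt(14)) = ((9*(-7))**2 + 1166)*(-442 - 20*I*sqrt(14)) = ((-63)**2 + 1166)*(-442 - 20*I*sqrt(14)) = (3969 + 1166)*(-442 - 20*I*sqrt(14)) = 5135*(-442 - 20*I*sqrt(14)) = -2269670 - 102700*I*sqrt(14)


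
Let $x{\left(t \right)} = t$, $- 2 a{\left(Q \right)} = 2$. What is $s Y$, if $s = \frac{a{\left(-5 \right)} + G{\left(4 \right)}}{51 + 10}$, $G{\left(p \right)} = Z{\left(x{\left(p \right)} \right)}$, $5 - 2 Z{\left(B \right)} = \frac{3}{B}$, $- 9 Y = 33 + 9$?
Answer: $- \frac{21}{244} \approx -0.086066$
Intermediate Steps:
$a{\left(Q \right)} = -1$ ($a{\left(Q \right)} = \left(- \frac{1}{2}\right) 2 = -1$)
$Y = - \frac{14}{3}$ ($Y = - \frac{33 + 9}{9} = \left(- \frac{1}{9}\right) 42 = - \frac{14}{3} \approx -4.6667$)
$Z{\left(B \right)} = \frac{5}{2} - \frac{3}{2 B}$ ($Z{\left(B \right)} = \frac{5}{2} - \frac{3 \frac{1}{B}}{2} = \frac{5}{2} - \frac{3}{2 B}$)
$G{\left(p \right)} = \frac{-3 + 5 p}{2 p}$
$s = \frac{9}{488}$ ($s = \frac{-1 + \frac{-3 + 5 \cdot 4}{2 \cdot 4}}{51 + 10} = \frac{-1 + \frac{1}{2} \cdot \frac{1}{4} \left(-3 + 20\right)}{61} = \left(-1 + \frac{1}{2} \cdot \frac{1}{4} \cdot 17\right) \frac{1}{61} = \left(-1 + \frac{17}{8}\right) \frac{1}{61} = \frac{9}{8} \cdot \frac{1}{61} = \frac{9}{488} \approx 0.018443$)
$s Y = \frac{9}{488} \left(- \frac{14}{3}\right) = - \frac{21}{244}$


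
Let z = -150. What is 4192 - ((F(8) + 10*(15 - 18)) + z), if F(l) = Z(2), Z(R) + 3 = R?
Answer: 4373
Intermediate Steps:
Z(R) = -3 + R
F(l) = -1 (F(l) = -3 + 2 = -1)
4192 - ((F(8) + 10*(15 - 18)) + z) = 4192 - ((-1 + 10*(15 - 18)) - 150) = 4192 - ((-1 + 10*(-3)) - 150) = 4192 - ((-1 - 30) - 150) = 4192 - (-31 - 150) = 4192 - 1*(-181) = 4192 + 181 = 4373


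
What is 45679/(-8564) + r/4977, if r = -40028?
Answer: -570144175/42623028 ≈ -13.376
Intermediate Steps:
45679/(-8564) + r/4977 = 45679/(-8564) - 40028/4977 = 45679*(-1/8564) - 40028*1/4977 = -45679/8564 - 40028/4977 = -570144175/42623028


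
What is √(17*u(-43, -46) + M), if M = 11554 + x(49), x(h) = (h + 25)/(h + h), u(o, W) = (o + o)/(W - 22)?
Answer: √2268946/14 ≈ 107.59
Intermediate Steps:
u(o, W) = 2*o/(-22 + W) (u(o, W) = (2*o)/(-22 + W) = 2*o/(-22 + W))
x(h) = (25 + h)/(2*h) (x(h) = (25 + h)/((2*h)) = (25 + h)*(1/(2*h)) = (25 + h)/(2*h))
M = 566183/49 (M = 11554 + (½)*(25 + 49)/49 = 11554 + (½)*(1/49)*74 = 11554 + 37/49 = 566183/49 ≈ 11555.)
√(17*u(-43, -46) + M) = √(17*(2*(-43)/(-22 - 46)) + 566183/49) = √(17*(2*(-43)/(-68)) + 566183/49) = √(17*(2*(-43)*(-1/68)) + 566183/49) = √(17*(43/34) + 566183/49) = √(43/2 + 566183/49) = √(1134473/98) = √2268946/14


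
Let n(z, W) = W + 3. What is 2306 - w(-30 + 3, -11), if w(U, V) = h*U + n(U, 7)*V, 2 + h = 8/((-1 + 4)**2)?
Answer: 2386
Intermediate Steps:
n(z, W) = 3 + W
h = -10/9 (h = -2 + 8/((-1 + 4)**2) = -2 + 8/(3**2) = -2 + 8/9 = -10/9 ≈ -1.1111)
w(U, V) = 10*V - 10*U/9 (w(U, V) = -10*U/9 + (3 + 7)*V = -10*U/9 + 10*V = 10*V - 10*U/9)
2306 - w(-30 + 3, -11) = 2306 - (10*(-11) - 10*(-30 + 3)/9) = 2306 - (-110 - 10/9*(-27)) = 2306 - (-110 + 30) = 2306 - 1*(-80) = 2306 + 80 = 2386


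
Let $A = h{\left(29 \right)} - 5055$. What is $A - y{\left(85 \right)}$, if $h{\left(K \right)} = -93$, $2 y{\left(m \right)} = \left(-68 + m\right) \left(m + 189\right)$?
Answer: $-7477$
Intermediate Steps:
$y{\left(m \right)} = \frac{\left(-68 + m\right) \left(189 + m\right)}{2}$ ($y{\left(m \right)} = \frac{\left(-68 + m\right) \left(m + 189\right)}{2} = \frac{\left(-68 + m\right) \left(189 + m\right)}{2}$)
$A = -5148$ ($A = -93 - 5055 = -5148$)
$A - y{\left(85 \right)} = -5148 - \left(-6426 + \frac{85^{2}}{2} + \frac{121}{2} \cdot 85\right) = -5148 - \left(-6426 + \frac{1}{2} \cdot 7225 + \frac{10285}{2}\right) = -5148 - \left(-6426 + \frac{7225}{2} + \frac{10285}{2}\right) = -5148 - 2329 = -7477$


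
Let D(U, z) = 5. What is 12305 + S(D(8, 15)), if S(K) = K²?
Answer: 12330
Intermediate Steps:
12305 + S(D(8, 15)) = 12305 + 5² = 12305 + 25 = 12330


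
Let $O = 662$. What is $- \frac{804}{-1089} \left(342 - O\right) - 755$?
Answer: $- \frac{359825}{363} \approx -991.25$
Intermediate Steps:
$- \frac{804}{-1089} \left(342 - O\right) - 755 = - \frac{804}{-1089} \left(342 - 662\right) - 755 = \left(-804\right) \left(- \frac{1}{1089}\right) \left(342 - 662\right) - 755 = \frac{268}{363} \left(-320\right) - 755 = - \frac{85760}{363} - 755 = - \frac{359825}{363}$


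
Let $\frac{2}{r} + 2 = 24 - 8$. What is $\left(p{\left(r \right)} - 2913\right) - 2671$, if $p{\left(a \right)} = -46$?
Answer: $-5630$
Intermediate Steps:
$r = \frac{1}{7}$ ($r = \frac{2}{-2 + \left(24 - 8\right)} = \frac{2}{-2 + 16} = \frac{2}{14} = 2 \cdot \frac{1}{14} = \frac{1}{7} \approx 0.14286$)
$\left(p{\left(r \right)} - 2913\right) - 2671 = \left(-46 - 2913\right) - 2671 = -2959 - 2671 = -5630$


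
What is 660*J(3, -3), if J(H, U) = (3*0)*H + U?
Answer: -1980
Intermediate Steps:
J(H, U) = U (J(H, U) = 0*H + U = 0 + U = U)
660*J(3, -3) = 660*(-3) = -1980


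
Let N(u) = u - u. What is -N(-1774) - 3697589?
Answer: -3697589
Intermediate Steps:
N(u) = 0
-N(-1774) - 3697589 = -1*0 - 3697589 = 0 - 3697589 = -3697589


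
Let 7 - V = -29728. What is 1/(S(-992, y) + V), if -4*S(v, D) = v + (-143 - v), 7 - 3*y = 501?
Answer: 4/119083 ≈ 3.3590e-5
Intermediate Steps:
V = 29735 (V = 7 - 1*(-29728) = 7 + 29728 = 29735)
y = -494/3 (y = 7/3 - ⅓*501 = 7/3 - 167 = -494/3 ≈ -164.67)
S(v, D) = 143/4 (S(v, D) = -(v + (-143 - v))/4 = -¼*(-143) = 143/4)
1/(S(-992, y) + V) = 1/(143/4 + 29735) = 1/(119083/4) = 4/119083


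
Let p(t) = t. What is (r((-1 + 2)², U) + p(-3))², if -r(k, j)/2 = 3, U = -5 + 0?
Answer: 81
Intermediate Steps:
U = -5
r(k, j) = -6 (r(k, j) = -2*3 = -6)
(r((-1 + 2)², U) + p(-3))² = (-6 - 3)² = (-9)² = 81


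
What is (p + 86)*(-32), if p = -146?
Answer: 1920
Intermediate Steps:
(p + 86)*(-32) = (-146 + 86)*(-32) = -60*(-32) = 1920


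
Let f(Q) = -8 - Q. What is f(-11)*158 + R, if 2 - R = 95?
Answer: 381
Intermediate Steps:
R = -93 (R = 2 - 1*95 = 2 - 95 = -93)
f(-11)*158 + R = (-8 - 1*(-11))*158 - 93 = (-8 + 11)*158 - 93 = 3*158 - 93 = 474 - 93 = 381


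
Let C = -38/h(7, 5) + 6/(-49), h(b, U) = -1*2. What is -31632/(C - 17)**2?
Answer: -4746777/529 ≈ -8973.1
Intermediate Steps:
h(b, U) = -2
C = 925/49 (C = -38/(-2) + 6/(-49) = -38*(-1/2) + 6*(-1/49) = 19 - 6/49 = 925/49 ≈ 18.878)
-31632/(C - 17)**2 = -31632/(925/49 - 17)**2 = -31632/((92/49)**2) = -31632/8464/2401 = -31632*2401/8464 = -4746777/529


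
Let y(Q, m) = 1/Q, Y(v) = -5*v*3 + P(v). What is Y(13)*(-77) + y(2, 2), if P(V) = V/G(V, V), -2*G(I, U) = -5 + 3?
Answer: 28029/2 ≈ 14015.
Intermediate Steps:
G(I, U) = 1 (G(I, U) = -(-5 + 3)/2 = -½*(-2) = 1)
P(V) = V (P(V) = V/1 = V*1 = V)
Y(v) = -14*v (Y(v) = -5*v*3 + v = -15*v + v = -14*v)
Y(13)*(-77) + y(2, 2) = -14*13*(-77) + 1/2 = -182*(-77) + ½ = 14014 + ½ = 28029/2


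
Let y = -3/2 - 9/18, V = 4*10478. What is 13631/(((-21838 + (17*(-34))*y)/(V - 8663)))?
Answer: -151072373/6894 ≈ -21914.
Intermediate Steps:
V = 41912
y = -2 (y = -3*½ - 9*1/18 = -3/2 - ½ = -2)
13631/(((-21838 + (17*(-34))*y)/(V - 8663))) = 13631/(((-21838 + (17*(-34))*(-2))/(41912 - 8663))) = 13631/(((-21838 - 578*(-2))/33249)) = 13631/(((-21838 + 1156)*(1/33249))) = 13631/((-20682*1/33249)) = 13631/(-6894/11083) = 13631*(-11083/6894) = -151072373/6894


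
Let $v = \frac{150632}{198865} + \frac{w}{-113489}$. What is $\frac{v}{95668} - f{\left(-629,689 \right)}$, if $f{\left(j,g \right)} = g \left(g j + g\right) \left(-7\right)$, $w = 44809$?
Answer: $- \frac{4505831494002090768056417}{2159130133884980} \approx -2.0869 \cdot 10^{9}$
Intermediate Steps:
$v = \frac{8184133263}{22568989985}$ ($v = \frac{150632}{198865} + \frac{44809}{-113489} = 150632 \cdot \frac{1}{198865} + 44809 \left(- \frac{1}{113489}\right) = \frac{150632}{198865} - \frac{44809}{113489} = \frac{8184133263}{22568989985} \approx 0.36263$)
$f{\left(j,g \right)} = - 7 g \left(g + g j\right)$ ($f{\left(j,g \right)} = g \left(g + g j\right) \left(-7\right) = - 7 g \left(g + g j\right)$)
$\frac{v}{95668} - f{\left(-629,689 \right)} = \frac{8184133263}{22568989985 \cdot 95668} - 7 \cdot 689^{2} \left(-1 - -629\right) = \frac{8184133263}{22568989985} \cdot \frac{1}{95668} - 7 \cdot 474721 \left(-1 + 629\right) = \frac{8184133263}{2159130133884980} - 7 \cdot 474721 \cdot 628 = \frac{8184133263}{2159130133884980} - 2086873516 = - \frac{4505831494002090768056417}{2159130133884980}$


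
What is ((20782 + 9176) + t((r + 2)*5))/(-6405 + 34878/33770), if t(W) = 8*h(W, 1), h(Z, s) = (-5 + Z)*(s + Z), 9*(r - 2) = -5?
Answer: -21704975215/4379304933 ≈ -4.9563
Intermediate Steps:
r = 13/9 (r = 2 + (⅑)*(-5) = 2 - 5/9 = 13/9 ≈ 1.4444)
h(Z, s) = (-5 + Z)*(Z + s)
t(W) = -40 - 32*W + 8*W² (t(W) = 8*(W² - 5*W - 5*1 + W*1) = 8*(W² - 5*W - 5 + W) = 8*(-5 + W² - 4*W) = -40 - 32*W + 8*W²)
((20782 + 9176) + t((r + 2)*5))/(-6405 + 34878/33770) = ((20782 + 9176) + (-40 - 32*(13/9 + 2)*5 + 8*((13/9 + 2)*5)²))/(-6405 + 34878/33770) = (29958 + (-40 - 992*5/9 + 8*((31/9)*5)²))/(-6405 + 34878*(1/33770)) = (29958 + (-40 - 32*155/9 + 8*(155/9)²))/(-6405 + 17439/16885) = (29958 + (-40 - 4960/9 + 8*(24025/81)))/(-108130986/16885) = (29958 + (-40 - 4960/9 + 192200/81))*(-16885/108130986) = (29958 + 144320/81)*(-16885/108130986) = (2570918/81)*(-16885/108130986) = -21704975215/4379304933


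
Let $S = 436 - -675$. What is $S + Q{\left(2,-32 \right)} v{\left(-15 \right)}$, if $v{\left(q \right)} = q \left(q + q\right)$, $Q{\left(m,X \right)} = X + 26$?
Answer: $-1589$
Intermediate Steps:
$Q{\left(m,X \right)} = 26 + X$
$S = 1111$ ($S = 436 + 675 = 1111$)
$v{\left(q \right)} = 2 q^{2}$ ($v{\left(q \right)} = q 2 q = 2 q^{2}$)
$S + Q{\left(2,-32 \right)} v{\left(-15 \right)} = 1111 + \left(26 - 32\right) 2 \left(-15\right)^{2} = 1111 - 6 \cdot 2 \cdot 225 = 1111 - 2700 = -1589$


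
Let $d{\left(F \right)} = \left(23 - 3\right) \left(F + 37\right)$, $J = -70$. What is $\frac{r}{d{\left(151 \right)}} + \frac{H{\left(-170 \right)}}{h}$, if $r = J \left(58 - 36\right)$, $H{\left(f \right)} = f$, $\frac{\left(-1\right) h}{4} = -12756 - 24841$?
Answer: $- \frac{2902959}{7068236} \approx -0.4107$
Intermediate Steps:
$h = 150388$ ($h = - 4 \left(-12756 - 24841\right) = \left(-4\right) \left(-37597\right) = 150388$)
$r = -1540$ ($r = - 70 \left(58 - 36\right) = \left(-70\right) 22 = -1540$)
$d{\left(F \right)} = 740 + 20 F$ ($d{\left(F \right)} = 20 \left(37 + F\right) = 740 + 20 F$)
$\frac{r}{d{\left(151 \right)}} + \frac{H{\left(-170 \right)}}{h} = - \frac{1540}{740 + 20 \cdot 151} - \frac{170}{150388} = - \frac{1540}{740 + 3020} - \frac{85}{75194} = - \frac{1540}{3760} - \frac{85}{75194} = \left(-1540\right) \frac{1}{3760} - \frac{85}{75194} = - \frac{77}{188} - \frac{85}{75194} = - \frac{2902959}{7068236}$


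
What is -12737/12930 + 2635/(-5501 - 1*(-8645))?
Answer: -331921/2258440 ≈ -0.14697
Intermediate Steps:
-12737/12930 + 2635/(-5501 - 1*(-8645)) = -12737*1/12930 + 2635/(-5501 + 8645) = -12737/12930 + 2635/3144 = -331921/2258440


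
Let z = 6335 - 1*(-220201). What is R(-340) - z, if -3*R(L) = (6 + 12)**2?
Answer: -226644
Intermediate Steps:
z = 226536 (z = 6335 + 220201 = 226536)
R(L) = -108 (R(L) = -(6 + 12)**2/3 = -1/3*18**2 = -1/3*324 = -108)
R(-340) - z = -108 - 1*226536 = -108 - 226536 = -226644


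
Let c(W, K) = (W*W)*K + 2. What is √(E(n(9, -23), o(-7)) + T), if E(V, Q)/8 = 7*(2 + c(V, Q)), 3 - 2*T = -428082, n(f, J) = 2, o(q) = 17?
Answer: 21*√1978/2 ≈ 466.98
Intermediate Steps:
c(W, K) = 2 + K*W² (c(W, K) = W²*K + 2 = K*W² + 2 = 2 + K*W²)
T = 428085/2 (T = 3/2 - ½*(-428082) = 3/2 + 214041 = 428085/2 ≈ 2.1404e+5)
E(V, Q) = 224 + 56*Q*V² (E(V, Q) = 8*(7*(2 + (2 + Q*V²))) = 8*(7*(4 + Q*V²)) = 8*(28 + 7*Q*V²) = 224 + 56*Q*V²)
√(E(n(9, -23), o(-7)) + T) = √((224 + 56*17*2²) + 428085/2) = √((224 + 56*17*4) + 428085/2) = √((224 + 3808) + 428085/2) = √(4032 + 428085/2) = √(436149/2) = 21*√1978/2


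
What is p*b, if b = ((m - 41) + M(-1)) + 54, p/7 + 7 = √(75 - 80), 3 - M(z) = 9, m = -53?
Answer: 2254 - 322*I*√5 ≈ 2254.0 - 720.01*I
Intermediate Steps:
M(z) = -6 (M(z) = 3 - 1*9 = 3 - 9 = -6)
p = -49 + 7*I*√5 (p = -49 + 7*√(75 - 80) = -49 + 7*√(-5) = -49 + 7*(I*√5) = -49 + 7*I*√5 ≈ -49.0 + 15.652*I)
b = -46 (b = ((-53 - 41) - 6) + 54 = (-94 - 6) + 54 = -100 + 54 = -46)
p*b = (-49 + 7*I*√5)*(-46) = 2254 - 322*I*√5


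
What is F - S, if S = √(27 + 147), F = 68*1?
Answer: 68 - √174 ≈ 54.809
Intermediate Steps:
F = 68
S = √174 ≈ 13.191
F - S = 68 - √174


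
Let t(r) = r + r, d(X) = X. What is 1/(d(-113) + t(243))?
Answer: 1/373 ≈ 0.0026810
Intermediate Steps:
t(r) = 2*r
1/(d(-113) + t(243)) = 1/(-113 + 2*243) = 1/(-113 + 486) = 1/373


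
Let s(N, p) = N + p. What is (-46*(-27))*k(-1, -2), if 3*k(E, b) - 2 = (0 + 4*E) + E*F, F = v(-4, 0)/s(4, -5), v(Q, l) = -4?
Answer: -2484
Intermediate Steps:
F = 4 (F = -4/(4 - 5) = -4/(-1) = -4*(-1) = 4)
k(E, b) = ⅔ + 8*E/3 (k(E, b) = ⅔ + ((0 + 4*E) + E*4)/3 = ⅔ + (4*E + 4*E)/3 = ⅔ + (8*E)/3 = ⅔ + 8*E/3)
(-46*(-27))*k(-1, -2) = (-46*(-27))*(⅔ + (8/3)*(-1)) = 1242*(⅔ - 8/3) = 1242*(-2) = -2484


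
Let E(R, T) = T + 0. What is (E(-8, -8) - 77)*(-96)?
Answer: 8160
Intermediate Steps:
E(R, T) = T
(E(-8, -8) - 77)*(-96) = (-8 - 77)*(-96) = -85*(-96) = 8160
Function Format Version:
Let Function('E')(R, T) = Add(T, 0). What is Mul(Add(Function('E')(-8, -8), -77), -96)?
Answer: 8160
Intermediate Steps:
Function('E')(R, T) = T
Mul(Add(Function('E')(-8, -8), -77), -96) = Mul(Add(-8, -77), -96) = Mul(-85, -96) = 8160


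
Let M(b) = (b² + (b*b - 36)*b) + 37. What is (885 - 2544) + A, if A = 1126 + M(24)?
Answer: 13040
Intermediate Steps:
M(b) = 37 + b² + b*(-36 + b²) (M(b) = (b² + (b² - 36)*b) + 37 = (b² + (-36 + b²)*b) + 37 = (b² + b*(-36 + b²)) + 37 = 37 + b² + b*(-36 + b²))
A = 14699 (A = 1126 + (37 + 24² + 24³ - 36*24) = 1126 + (37 + 576 + 13824 - 864) = 1126 + 13573 = 14699)
(885 - 2544) + A = (885 - 2544) + 14699 = -1659 + 14699 = 13040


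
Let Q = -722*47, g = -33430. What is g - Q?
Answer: 504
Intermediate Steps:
Q = -33934
g - Q = -33430 - 1*(-33934) = -33430 + 33934 = 504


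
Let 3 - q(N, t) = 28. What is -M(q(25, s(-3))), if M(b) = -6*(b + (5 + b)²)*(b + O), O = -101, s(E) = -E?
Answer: -283500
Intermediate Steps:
q(N, t) = -25 (q(N, t) = 3 - 1*28 = 3 - 28 = -25)
M(b) = -6*(-101 + b)*(b + (5 + b)²) (M(b) = -6*(b + (5 + b)²)*(b - 101) = -6*(b + (5 + b)²)*(-101 + b) = -6*(-101 + b)*(b + (5 + b)²))
-M(q(25, s(-3))) = -(15150 - 6*(-25)³ + 540*(-25)² + 6516*(-25)) = -(15150 - 6*(-15625) + 540*625 - 162900) = -(15150 + 93750 + 337500 - 162900) = -1*283500 = -283500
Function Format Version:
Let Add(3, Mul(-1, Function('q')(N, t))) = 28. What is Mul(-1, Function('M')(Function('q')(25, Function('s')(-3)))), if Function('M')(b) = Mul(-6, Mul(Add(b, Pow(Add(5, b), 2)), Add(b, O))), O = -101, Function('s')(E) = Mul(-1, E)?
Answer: -283500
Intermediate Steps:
Function('q')(N, t) = -25 (Function('q')(N, t) = Add(3, Mul(-1, 28)) = Add(3, -28) = -25)
Function('M')(b) = Mul(-6, Add(-101, b), Add(b, Pow(Add(5, b), 2))) (Function('M')(b) = Mul(-6, Mul(Add(b, Pow(Add(5, b), 2)), Add(b, -101))) = Mul(-6, Mul(Add(b, Pow(Add(5, b), 2)), Add(-101, b))) = Mul(-6, Mul(Add(-101, b), Add(b, Pow(Add(5, b), 2)))) = Mul(-6, Add(-101, b), Add(b, Pow(Add(5, b), 2))))
Mul(-1, Function('M')(Function('q')(25, Function('s')(-3)))) = Mul(-1, Add(15150, Mul(-6, Pow(-25, 3)), Mul(540, Pow(-25, 2)), Mul(6516, -25))) = Mul(-1, Add(15150, Mul(-6, -15625), Mul(540, 625), -162900)) = Mul(-1, Add(15150, 93750, 337500, -162900)) = Mul(-1, 283500) = -283500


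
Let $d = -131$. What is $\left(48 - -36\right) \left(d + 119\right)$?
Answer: $-1008$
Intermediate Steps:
$\left(48 - -36\right) \left(d + 119\right) = \left(48 - -36\right) \left(-131 + 119\right) = \left(48 + 36\right) \left(-12\right) = 84 \left(-12\right) = -1008$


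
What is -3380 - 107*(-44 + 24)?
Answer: -1240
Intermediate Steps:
-3380 - 107*(-44 + 24) = -3380 - 107*(-20) = -3380 + 2140 = -1240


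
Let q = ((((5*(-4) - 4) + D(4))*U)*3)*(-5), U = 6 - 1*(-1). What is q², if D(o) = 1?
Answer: 5832225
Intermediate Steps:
U = 7 (U = 6 + 1 = 7)
q = 2415 (q = ((((5*(-4) - 4) + 1)*7)*3)*(-5) = ((((-20 - 4) + 1)*7)*3)*(-5) = (((-24 + 1)*7)*3)*(-5) = (-23*7*3)*(-5) = -161*3*(-5) = -483*(-5) = 2415)
q² = 2415² = 5832225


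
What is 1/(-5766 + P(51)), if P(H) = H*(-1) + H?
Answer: -1/5766 ≈ -0.00017343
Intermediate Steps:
P(H) = 0 (P(H) = -H + H = 0)
1/(-5766 + P(51)) = 1/(-5766 + 0) = 1/(-5766) = -1/5766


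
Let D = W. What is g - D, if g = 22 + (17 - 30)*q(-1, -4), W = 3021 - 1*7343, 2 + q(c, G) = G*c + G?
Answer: 4370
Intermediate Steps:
q(c, G) = -2 + G + G*c (q(c, G) = -2 + (G*c + G) = -2 + (G + G*c) = -2 + G + G*c)
W = -4322 (W = 3021 - 7343 = -4322)
g = 48 (g = 22 + (17 - 30)*(-2 - 4 - 4*(-1)) = 22 - 13*(-2 - 4 + 4) = 22 - 13*(-2) = 22 + 26 = 48)
D = -4322
g - D = 48 - 1*(-4322) = 48 + 4322 = 4370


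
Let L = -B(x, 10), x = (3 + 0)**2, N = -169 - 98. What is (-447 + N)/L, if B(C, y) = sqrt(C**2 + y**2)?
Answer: 714*sqrt(181)/181 ≈ 53.071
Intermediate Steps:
N = -267
x = 9 (x = 3**2 = 9)
L = -sqrt(181) (L = -sqrt(9**2 + 10**2) = -sqrt(81 + 100) = -sqrt(181) ≈ -13.454)
(-447 + N)/L = (-447 - 267)/((-sqrt(181))) = -(-714)*sqrt(181)/181 = 714*sqrt(181)/181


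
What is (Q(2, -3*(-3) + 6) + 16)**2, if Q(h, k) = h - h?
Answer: 256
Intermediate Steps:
Q(h, k) = 0
(Q(2, -3*(-3) + 6) + 16)**2 = (0 + 16)**2 = 16**2 = 256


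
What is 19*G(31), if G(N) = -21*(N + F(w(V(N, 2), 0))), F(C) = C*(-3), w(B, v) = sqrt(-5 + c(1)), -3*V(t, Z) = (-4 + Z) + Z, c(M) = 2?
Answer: -12369 + 1197*I*sqrt(3) ≈ -12369.0 + 2073.3*I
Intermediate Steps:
V(t, Z) = 4/3 - 2*Z/3 (V(t, Z) = -((-4 + Z) + Z)/3 = -(-4 + 2*Z)/3 = 4/3 - 2*Z/3)
w(B, v) = I*sqrt(3) (w(B, v) = sqrt(-5 + 2) = sqrt(-3) = I*sqrt(3))
F(C) = -3*C
G(N) = -21*N + 63*I*sqrt(3) (G(N) = -21*(N - 3*I*sqrt(3)) = -21*N + 63*I*sqrt(3))
19*G(31) = 19*(-21*31 + 63*I*sqrt(3)) = 19*(-651 + 63*I*sqrt(3)) = -12369 + 1197*I*sqrt(3)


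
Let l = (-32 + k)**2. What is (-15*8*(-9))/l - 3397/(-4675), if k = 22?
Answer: 53887/4675 ≈ 11.527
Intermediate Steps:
l = 100 (l = (-32 + 22)**2 = (-10)**2 = 100)
(-15*8*(-9))/l - 3397/(-4675) = (-15*8*(-9))/100 - 3397/(-4675) = -120*(-9)*(1/100) - 3397*(-1/4675) = 1080*(1/100) + 3397/4675 = 54/5 + 3397/4675 = 53887/4675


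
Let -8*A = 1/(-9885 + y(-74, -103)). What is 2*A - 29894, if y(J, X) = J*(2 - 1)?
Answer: -1190857383/39836 ≈ -29894.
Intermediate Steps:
y(J, X) = J (y(J, X) = J*1 = J)
A = 1/79672 (A = -1/(8*(-9885 - 74)) = -1/8/(-9959) = -1/8*(-1/9959) = 1/79672 ≈ 1.2551e-5)
2*A - 29894 = 2*(1/79672) - 29894 = 1/39836 - 29894 = -1190857383/39836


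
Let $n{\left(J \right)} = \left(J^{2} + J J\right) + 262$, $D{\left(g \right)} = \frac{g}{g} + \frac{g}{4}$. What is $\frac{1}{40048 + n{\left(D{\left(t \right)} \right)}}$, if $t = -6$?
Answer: $\frac{2}{80621} \approx 2.4807 \cdot 10^{-5}$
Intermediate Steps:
$D{\left(g \right)} = 1 + \frac{g}{4}$ ($D{\left(g \right)} = 1 + g \frac{1}{4} = 1 + \frac{g}{4}$)
$n{\left(J \right)} = 262 + 2 J^{2}$ ($n{\left(J \right)} = \left(J^{2} + J^{2}\right) + 262 = 2 J^{2} + 262 = 262 + 2 J^{2}$)
$\frac{1}{40048 + n{\left(D{\left(t \right)} \right)}} = \frac{1}{40048 + \left(262 + 2 \left(1 + \frac{1}{4} \left(-6\right)\right)^{2}\right)} = \frac{1}{40048 + \left(262 + 2 \left(1 - \frac{3}{2}\right)^{2}\right)} = \frac{1}{40048 + \left(262 + 2 \left(- \frac{1}{2}\right)^{2}\right)} = \frac{1}{40048 + \left(262 + 2 \cdot \frac{1}{4}\right)} = \frac{1}{40048 + \left(262 + \frac{1}{2}\right)} = \frac{1}{40048 + \frac{525}{2}} = \frac{1}{\frac{80621}{2}} = \frac{2}{80621}$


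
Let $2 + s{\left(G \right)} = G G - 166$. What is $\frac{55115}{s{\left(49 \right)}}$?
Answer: $\frac{55115}{2233} \approx 24.682$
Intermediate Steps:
$s{\left(G \right)} = -168 + G^{2}$ ($s{\left(G \right)} = -2 + \left(G G - 166\right) = -2 + \left(G^{2} - 166\right) = -2 + \left(-166 + G^{2}\right) = -168 + G^{2}$)
$\frac{55115}{s{\left(49 \right)}} = \frac{55115}{-168 + 49^{2}} = \frac{55115}{-168 + 2401} = \frac{55115}{2233}$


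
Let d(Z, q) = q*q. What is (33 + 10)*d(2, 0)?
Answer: 0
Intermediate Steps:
d(Z, q) = q²
(33 + 10)*d(2, 0) = (33 + 10)*0² = 43*0 = 0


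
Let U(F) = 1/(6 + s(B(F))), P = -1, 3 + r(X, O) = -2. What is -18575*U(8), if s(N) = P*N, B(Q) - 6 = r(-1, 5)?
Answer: -3715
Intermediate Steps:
r(X, O) = -5 (r(X, O) = -3 - 2 = -5)
B(Q) = 1 (B(Q) = 6 - 5 = 1)
s(N) = -N
U(F) = ⅕ (U(F) = 1/(6 - 1*1) = 1/(6 - 1) = 1/5 = ⅕)
-18575*U(8) = -18575*⅕ = -3715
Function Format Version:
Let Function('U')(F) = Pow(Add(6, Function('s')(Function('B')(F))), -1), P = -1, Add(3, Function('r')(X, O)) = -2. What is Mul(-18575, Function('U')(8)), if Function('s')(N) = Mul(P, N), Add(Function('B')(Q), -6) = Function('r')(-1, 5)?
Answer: -3715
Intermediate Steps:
Function('r')(X, O) = -5 (Function('r')(X, O) = Add(-3, -2) = -5)
Function('B')(Q) = 1 (Function('B')(Q) = Add(6, -5) = 1)
Function('s')(N) = Mul(-1, N)
Function('U')(F) = Rational(1, 5) (Function('U')(F) = Pow(Add(6, Mul(-1, 1)), -1) = Pow(Add(6, -1), -1) = Pow(5, -1) = Rational(1, 5))
Mul(-18575, Function('U')(8)) = Mul(-18575, Rational(1, 5)) = -3715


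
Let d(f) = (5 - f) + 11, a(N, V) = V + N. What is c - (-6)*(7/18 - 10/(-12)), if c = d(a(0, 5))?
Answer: 55/3 ≈ 18.333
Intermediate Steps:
a(N, V) = N + V
d(f) = 16 - f
c = 11 (c = 16 - (0 + 5) = 16 - 1*5 = 16 - 5 = 11)
c - (-6)*(7/18 - 10/(-12)) = 11 - (-6)*(7/18 - 10/(-12)) = 11 - (-6)*(7*(1/18) - 10*(-1/12)) = 11 - (-6)*(7/18 + ⅚) = 11 - (-6)*11/9 = 11 - 1*(-22/3) = 11 + 22/3 = 55/3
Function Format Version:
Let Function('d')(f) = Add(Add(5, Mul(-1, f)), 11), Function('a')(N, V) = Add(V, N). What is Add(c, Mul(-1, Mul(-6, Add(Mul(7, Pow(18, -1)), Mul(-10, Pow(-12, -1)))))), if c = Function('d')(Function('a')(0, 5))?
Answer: Rational(55, 3) ≈ 18.333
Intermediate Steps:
Function('a')(N, V) = Add(N, V)
Function('d')(f) = Add(16, Mul(-1, f))
c = 11 (c = Add(16, Mul(-1, Add(0, 5))) = Add(16, Mul(-1, 5)) = Add(16, -5) = 11)
Add(c, Mul(-1, Mul(-6, Add(Mul(7, Pow(18, -1)), Mul(-10, Pow(-12, -1)))))) = Add(11, Mul(-1, Mul(-6, Add(Mul(7, Pow(18, -1)), Mul(-10, Pow(-12, -1)))))) = Add(11, Mul(-1, Mul(-6, Add(Mul(7, Rational(1, 18)), Mul(-10, Rational(-1, 12)))))) = Add(11, Mul(-1, Mul(-6, Add(Rational(7, 18), Rational(5, 6))))) = Add(11, Mul(-1, Mul(-6, Rational(11, 9)))) = Add(11, Mul(-1, Rational(-22, 3))) = Add(11, Rational(22, 3)) = Rational(55, 3)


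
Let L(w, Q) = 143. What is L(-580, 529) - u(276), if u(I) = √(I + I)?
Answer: 143 - 2*√138 ≈ 119.51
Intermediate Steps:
u(I) = √2*√I (u(I) = √(2*I) = √2*√I)
L(-580, 529) - u(276) = 143 - √2*√276 = 143 - √2*2*√69 = 143 - 2*√138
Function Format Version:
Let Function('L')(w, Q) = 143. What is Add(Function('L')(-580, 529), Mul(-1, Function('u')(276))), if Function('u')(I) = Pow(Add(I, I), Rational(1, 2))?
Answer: Add(143, Mul(-2, Pow(138, Rational(1, 2)))) ≈ 119.51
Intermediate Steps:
Function('u')(I) = Mul(Pow(2, Rational(1, 2)), Pow(I, Rational(1, 2))) (Function('u')(I) = Pow(Mul(2, I), Rational(1, 2)) = Mul(Pow(2, Rational(1, 2)), Pow(I, Rational(1, 2))))
Add(Function('L')(-580, 529), Mul(-1, Function('u')(276))) = Add(143, Mul(-1, Mul(Pow(2, Rational(1, 2)), Pow(276, Rational(1, 2))))) = Add(143, Mul(-1, Mul(Pow(2, Rational(1, 2)), Mul(2, Pow(69, Rational(1, 2)))))) = Add(143, Mul(-1, Mul(2, Pow(138, Rational(1, 2))))) = Add(143, Mul(-2, Pow(138, Rational(1, 2))))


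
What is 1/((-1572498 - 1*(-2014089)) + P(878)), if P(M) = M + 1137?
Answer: 1/443606 ≈ 2.2543e-6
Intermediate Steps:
P(M) = 1137 + M
1/((-1572498 - 1*(-2014089)) + P(878)) = 1/((-1572498 - 1*(-2014089)) + (1137 + 878)) = 1/((-1572498 + 2014089) + 2015) = 1/(441591 + 2015) = 1/443606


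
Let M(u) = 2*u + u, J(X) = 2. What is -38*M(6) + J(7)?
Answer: -682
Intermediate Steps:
M(u) = 3*u
-38*M(6) + J(7) = -114*6 + 2 = -38*18 + 2 = -684 + 2 = -682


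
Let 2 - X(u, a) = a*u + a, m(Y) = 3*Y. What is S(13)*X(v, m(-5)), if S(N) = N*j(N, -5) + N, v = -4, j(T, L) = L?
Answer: 2236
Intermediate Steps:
X(u, a) = 2 - a - a*u (X(u, a) = 2 - (a*u + a) = 2 - (a + a*u) = 2 + (-a - a*u) = 2 - a - a*u)
S(N) = -4*N (S(N) = N*(-5) + N = -5*N + N = -4*N)
S(13)*X(v, m(-5)) = (-4*13)*(2 - 3*(-5) - 1*3*(-5)*(-4)) = -52*(2 - 1*(-15) - 1*(-15)*(-4)) = -52*(2 + 15 - 60) = -52*(-43) = 2236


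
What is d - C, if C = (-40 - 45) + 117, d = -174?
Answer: -206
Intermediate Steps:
C = 32 (C = -85 + 117 = 32)
d - C = -174 - 1*32 = -174 - 32 = -206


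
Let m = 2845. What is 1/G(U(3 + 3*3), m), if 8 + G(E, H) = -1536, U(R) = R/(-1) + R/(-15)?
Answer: -1/1544 ≈ -0.00064767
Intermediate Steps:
U(R) = -16*R/15 (U(R) = R*(-1) + R*(-1/15) = -R - R/15 = -16*R/15)
G(E, H) = -1544 (G(E, H) = -8 - 1536 = -1544)
1/G(U(3 + 3*3), m) = 1/(-1544) = -1/1544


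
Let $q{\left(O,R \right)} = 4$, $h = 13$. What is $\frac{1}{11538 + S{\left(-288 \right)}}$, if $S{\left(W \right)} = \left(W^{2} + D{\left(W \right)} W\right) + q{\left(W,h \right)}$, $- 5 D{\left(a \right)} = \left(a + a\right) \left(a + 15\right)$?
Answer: $\frac{5}{45759854} \approx 1.0927 \cdot 10^{-7}$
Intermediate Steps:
$D{\left(a \right)} = - \frac{2 a \left(15 + a\right)}{5}$ ($D{\left(a \right)} = - \frac{\left(a + a\right) \left(a + 15\right)}{5} = - \frac{2 a \left(15 + a\right)}{5}$)
$S{\left(W \right)} = 4 + W^{2} - \frac{2 W^{2} \left(15 + W\right)}{5}$ ($S{\left(W \right)} = \left(W^{2} + - \frac{2 W \left(15 + W\right)}{5} W\right) + 4 = \left(W^{2} - \frac{2 W^{2} \left(15 + W\right)}{5}\right) + 4 = 4 + W^{2} - \frac{2 W^{2} \left(15 + W\right)}{5}$)
$\frac{1}{11538 + S{\left(-288 \right)}} = \frac{1}{11538 - \left(-4 + 414720 - \frac{47775744}{5}\right)} = \frac{1}{11538 - - \frac{45702164}{5}} = \frac{1}{11538 + \left(4 - 414720 + \frac{47775744}{5}\right)} = \frac{1}{11538 + \frac{45702164}{5}} = \frac{1}{\frac{45759854}{5}} = \frac{5}{45759854}$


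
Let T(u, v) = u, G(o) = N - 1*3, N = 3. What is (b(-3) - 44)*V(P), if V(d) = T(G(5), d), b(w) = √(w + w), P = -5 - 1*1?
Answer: 0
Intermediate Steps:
P = -6 (P = -5 - 1 = -6)
G(o) = 0 (G(o) = 3 - 1*3 = 3 - 3 = 0)
b(w) = √2*√w (b(w) = √(2*w) = √2*√w)
V(d) = 0
(b(-3) - 44)*V(P) = (√2*√(-3) - 44)*0 = (√2*(I*√3) - 44)*0 = (I*√6 - 44)*0 = (-44 + I*√6)*0 = 0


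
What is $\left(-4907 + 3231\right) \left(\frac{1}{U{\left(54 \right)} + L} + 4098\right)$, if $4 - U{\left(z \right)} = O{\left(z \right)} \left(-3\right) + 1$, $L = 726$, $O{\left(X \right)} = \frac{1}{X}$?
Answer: $- \frac{90132048672}{13123} \approx -6.8682 \cdot 10^{6}$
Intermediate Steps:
$U{\left(z \right)} = 3 + \frac{3}{z}$ ($U{\left(z \right)} = 4 - \left(\frac{1}{z} \left(-3\right) + 1\right) = 4 - \left(- \frac{3}{z} + 1\right) = 4 - \left(1 - \frac{3}{z}\right) = 3 + \frac{3}{z}$)
$\left(-4907 + 3231\right) \left(\frac{1}{U{\left(54 \right)} + L} + 4098\right) = \left(-4907 + 3231\right) \left(\frac{1}{\left(3 + \frac{3}{54}\right) + 726} + 4098\right) = - 1676 \left(\frac{1}{\left(3 + 3 \cdot \frac{1}{54}\right) + 726} + 4098\right) = - 1676 \left(\frac{1}{\left(3 + \frac{1}{18}\right) + 726} + 4098\right) = - 1676 \left(\frac{1}{\frac{55}{18} + 726} + 4098\right) = - 1676 \left(\frac{1}{\frac{13123}{18}} + 4098\right) = - 1676 \left(\frac{18}{13123} + 4098\right) = \left(-1676\right) \frac{53778072}{13123} = - \frac{90132048672}{13123}$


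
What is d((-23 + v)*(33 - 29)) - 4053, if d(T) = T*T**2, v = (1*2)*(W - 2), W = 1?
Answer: -1004053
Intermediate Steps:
v = -2 (v = (1*2)*(1 - 2) = 2*(-1) = -2)
d(T) = T**3
d((-23 + v)*(33 - 29)) - 4053 = ((-23 - 2)*(33 - 29))**3 - 4053 = (-25*4)**3 - 4053 = (-100)**3 - 4053 = -1000000 - 4053 = -1004053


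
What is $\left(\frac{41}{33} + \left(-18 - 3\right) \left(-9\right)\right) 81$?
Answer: $\frac{169506}{11} \approx 15410.0$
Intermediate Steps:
$\left(\frac{41}{33} + \left(-18 - 3\right) \left(-9\right)\right) 81 = \left(41 \cdot \frac{1}{33} + \left(-18 - 3\right) \left(-9\right)\right) 81 = \left(\frac{41}{33} - -189\right) 81 = \left(\frac{41}{33} + 189\right) 81 = \frac{6278}{33} \cdot 81 = \frac{169506}{11}$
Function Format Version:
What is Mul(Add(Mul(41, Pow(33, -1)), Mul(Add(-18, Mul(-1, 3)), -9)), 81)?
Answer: Rational(169506, 11) ≈ 15410.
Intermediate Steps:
Mul(Add(Mul(41, Pow(33, -1)), Mul(Add(-18, Mul(-1, 3)), -9)), 81) = Mul(Add(Mul(41, Rational(1, 33)), Mul(Add(-18, -3), -9)), 81) = Mul(Add(Rational(41, 33), Mul(-21, -9)), 81) = Mul(Add(Rational(41, 33), 189), 81) = Mul(Rational(6278, 33), 81) = Rational(169506, 11)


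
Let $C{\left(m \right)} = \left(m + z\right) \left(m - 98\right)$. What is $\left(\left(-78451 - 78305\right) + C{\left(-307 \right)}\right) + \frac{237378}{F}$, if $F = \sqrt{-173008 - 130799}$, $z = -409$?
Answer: $133224 - \frac{79126 i \sqrt{303807}}{101269} \approx 1.3322 \cdot 10^{5} - 430.67 i$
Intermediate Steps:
$C{\left(m \right)} = \left(-409 + m\right) \left(-98 + m\right)$ ($C{\left(m \right)} = \left(m - 409\right) \left(m - 98\right) = \left(-409 + m\right) \left(-98 + m\right)$)
$F = i \sqrt{303807}$ ($F = \sqrt{-303807} = i \sqrt{303807} \approx 551.19 i$)
$\left(\left(-78451 - 78305\right) + C{\left(-307 \right)}\right) + \frac{237378}{F} = \left(\left(-78451 - 78305\right) + \left(40082 + \left(-307\right)^{2} - -155649\right)\right) + \frac{237378}{i \sqrt{303807}} = \left(-156756 + \left(40082 + 94249 + 155649\right)\right) + 237378 \left(- \frac{i \sqrt{303807}}{303807}\right) = \left(-156756 + 289980\right) - \frac{79126 i \sqrt{303807}}{101269} = 133224 - \frac{79126 i \sqrt{303807}}{101269}$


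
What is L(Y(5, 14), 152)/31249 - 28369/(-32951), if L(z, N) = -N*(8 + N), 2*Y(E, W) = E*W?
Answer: 85134561/1029685799 ≈ 0.082680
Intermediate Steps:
Y(E, W) = E*W/2 (Y(E, W) = (E*W)/2 = E*W/2)
L(z, N) = -N*(8 + N)
L(Y(5, 14), 152)/31249 - 28369/(-32951) = -1*152*(8 + 152)/31249 - 28369/(-32951) = -1*152*160*(1/31249) - 28369*(-1/32951) = -24320*1/31249 + 28369/32951 = -24320/31249 + 28369/32951 = 85134561/1029685799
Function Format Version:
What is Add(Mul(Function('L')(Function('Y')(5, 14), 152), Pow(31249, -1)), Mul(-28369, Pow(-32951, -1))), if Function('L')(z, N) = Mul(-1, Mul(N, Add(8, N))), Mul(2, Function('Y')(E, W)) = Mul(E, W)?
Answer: Rational(85134561, 1029685799) ≈ 0.082680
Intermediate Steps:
Function('Y')(E, W) = Mul(Rational(1, 2), E, W) (Function('Y')(E, W) = Mul(Rational(1, 2), Mul(E, W)) = Mul(Rational(1, 2), E, W))
Function('L')(z, N) = Mul(-1, N, Add(8, N))
Add(Mul(Function('L')(Function('Y')(5, 14), 152), Pow(31249, -1)), Mul(-28369, Pow(-32951, -1))) = Add(Mul(Mul(-1, 152, Add(8, 152)), Pow(31249, -1)), Mul(-28369, Pow(-32951, -1))) = Add(Mul(Mul(-1, 152, 160), Rational(1, 31249)), Mul(-28369, Rational(-1, 32951))) = Add(Mul(-24320, Rational(1, 31249)), Rational(28369, 32951)) = Add(Rational(-24320, 31249), Rational(28369, 32951)) = Rational(85134561, 1029685799)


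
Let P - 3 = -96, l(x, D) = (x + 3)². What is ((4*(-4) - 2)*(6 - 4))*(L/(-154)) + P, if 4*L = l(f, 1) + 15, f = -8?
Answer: -6981/77 ≈ -90.662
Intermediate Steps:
l(x, D) = (3 + x)²
P = -93 (P = 3 - 96 = -93)
L = 10 (L = ((3 - 8)² + 15)/4 = ((-5)² + 15)/4 = (25 + 15)/4 = (¼)*40 = 10)
((4*(-4) - 2)*(6 - 4))*(L/(-154)) + P = ((4*(-4) - 2)*(6 - 4))*(10/(-154)) - 93 = ((-16 - 2)*2)*(10*(-1/154)) - 93 = -18*2*(-5/77) - 93 = -36*(-5/77) - 93 = 180/77 - 93 = -6981/77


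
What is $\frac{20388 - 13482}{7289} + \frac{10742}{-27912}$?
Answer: $\frac{57230917}{101725284} \approx 0.5626$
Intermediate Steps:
$\frac{20388 - 13482}{7289} + \frac{10742}{-27912} = 6906 \cdot \frac{1}{7289} + 10742 \left(- \frac{1}{27912}\right) = \frac{6906}{7289} - \frac{5371}{13956} = \frac{57230917}{101725284}$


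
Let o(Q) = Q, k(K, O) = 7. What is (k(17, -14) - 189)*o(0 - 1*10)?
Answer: 1820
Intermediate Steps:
(k(17, -14) - 189)*o(0 - 1*10) = (7 - 189)*(0 - 1*10) = -182*(0 - 10) = -182*(-10) = 1820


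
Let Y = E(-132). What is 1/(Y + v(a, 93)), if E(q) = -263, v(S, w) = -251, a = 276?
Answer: -1/514 ≈ -0.0019455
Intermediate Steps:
Y = -263
1/(Y + v(a, 93)) = 1/(-263 - 251) = 1/(-514) = -1/514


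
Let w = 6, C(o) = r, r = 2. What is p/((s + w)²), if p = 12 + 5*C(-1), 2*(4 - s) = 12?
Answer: 11/8 ≈ 1.3750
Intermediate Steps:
s = -2 (s = 4 - ½*12 = 4 - 6 = -2)
C(o) = 2
p = 22 (p = 12 + 5*2 = 12 + 10 = 22)
p/((s + w)²) = 22/((-2 + 6)²) = 22/(4²) = 22/16 = 22*(1/16) = 11/8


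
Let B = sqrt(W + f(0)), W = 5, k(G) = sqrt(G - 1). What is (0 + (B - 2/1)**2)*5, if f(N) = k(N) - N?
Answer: 5*(2 - sqrt(5 + I))**2 ≈ 0.057772 + 0.54984*I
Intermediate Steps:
k(G) = sqrt(-1 + G)
f(N) = sqrt(-1 + N) - N
B = sqrt(5 + I) (B = sqrt(5 + (sqrt(-1 + 0) - 1*0)) = sqrt(5 + (sqrt(-1) + 0)) = sqrt(5 + (I + 0)) = sqrt(5 + I) ≈ 2.2471 + 0.22251*I)
(0 + (B - 2/1)**2)*5 = (0 + (sqrt(5 + I) - 2/1)**2)*5 = (0 + (sqrt(5 + I) - 2*1)**2)*5 = (0 + (sqrt(5 + I) - 2)**2)*5 = (0 + (-2 + sqrt(5 + I))**2)*5 = (-2 + sqrt(5 + I))**2*5 = 5*(-2 + sqrt(5 + I))**2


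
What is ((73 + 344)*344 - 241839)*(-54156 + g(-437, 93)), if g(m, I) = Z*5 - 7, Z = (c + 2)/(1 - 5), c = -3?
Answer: 21316114977/4 ≈ 5.3290e+9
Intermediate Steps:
Z = ¼ (Z = (-3 + 2)/(1 - 5) = -1/(-4) = -1*(-¼) = ¼ ≈ 0.25000)
g(m, I) = -23/4 (g(m, I) = (¼)*5 - 7 = 5/4 - 7 = -23/4)
((73 + 344)*344 - 241839)*(-54156 + g(-437, 93)) = ((73 + 344)*344 - 241839)*(-54156 - 23/4) = (417*344 - 241839)*(-216647/4) = (143448 - 241839)*(-216647/4) = -98391*(-216647/4) = 21316114977/4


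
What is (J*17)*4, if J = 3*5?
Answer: 1020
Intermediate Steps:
J = 15
(J*17)*4 = (15*17)*4 = 255*4 = 1020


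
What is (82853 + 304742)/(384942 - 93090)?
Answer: 5785/4356 ≈ 1.3281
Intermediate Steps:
(82853 + 304742)/(384942 - 93090) = 387595/291852 = 387595*(1/291852) = 5785/4356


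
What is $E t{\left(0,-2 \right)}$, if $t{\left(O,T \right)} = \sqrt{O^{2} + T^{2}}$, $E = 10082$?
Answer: $20164$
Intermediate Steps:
$E t{\left(0,-2 \right)} = 10082 \sqrt{0^{2} + \left(-2\right)^{2}} = 10082 \sqrt{0 + 4} = 10082 \sqrt{4} = 10082 \cdot 2 = 20164$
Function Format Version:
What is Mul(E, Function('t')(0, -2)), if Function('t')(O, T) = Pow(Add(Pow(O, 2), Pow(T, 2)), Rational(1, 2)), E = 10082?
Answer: 20164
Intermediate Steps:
Mul(E, Function('t')(0, -2)) = Mul(10082, Pow(Add(Pow(0, 2), Pow(-2, 2)), Rational(1, 2))) = Mul(10082, Pow(Add(0, 4), Rational(1, 2))) = Mul(10082, Pow(4, Rational(1, 2))) = Mul(10082, 2) = 20164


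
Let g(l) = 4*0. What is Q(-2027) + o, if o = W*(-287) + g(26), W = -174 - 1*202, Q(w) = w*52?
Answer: 2508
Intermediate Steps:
Q(w) = 52*w
g(l) = 0
W = -376 (W = -174 - 202 = -376)
o = 107912 (o = -376*(-287) + 0 = 107912 + 0 = 107912)
Q(-2027) + o = 52*(-2027) + 107912 = -105404 + 107912 = 2508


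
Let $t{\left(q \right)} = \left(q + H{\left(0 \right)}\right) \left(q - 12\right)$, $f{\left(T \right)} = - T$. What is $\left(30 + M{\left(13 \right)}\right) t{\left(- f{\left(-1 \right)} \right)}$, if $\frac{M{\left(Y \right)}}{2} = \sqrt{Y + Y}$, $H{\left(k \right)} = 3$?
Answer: $-780 - 52 \sqrt{26} \approx -1045.1$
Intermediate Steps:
$M{\left(Y \right)} = 2 \sqrt{2} \sqrt{Y}$ ($M{\left(Y \right)} = 2 \sqrt{Y + Y} = 2 \sqrt{2 Y} = 2 \sqrt{2} \sqrt{Y}$)
$t{\left(q \right)} = \left(-12 + q\right) \left(3 + q\right)$ ($t{\left(q \right)} = \left(q + 3\right) \left(q - 12\right) = \left(3 + q\right) \left(-12 + q\right) = \left(-12 + q\right) \left(3 + q\right)$)
$\left(30 + M{\left(13 \right)}\right) t{\left(- f{\left(-1 \right)} \right)} = \left(30 + 2 \sqrt{2} \sqrt{13}\right) \left(-36 + \left(- \left(-1\right) \left(-1\right)\right)^{2} - 9 \left(- \left(-1\right) \left(-1\right)\right)\right) = \left(30 + 2 \sqrt{26}\right) \left(-36 + \left(\left(-1\right) 1\right)^{2} - 9 \left(\left(-1\right) 1\right)\right) = \left(30 + 2 \sqrt{26}\right) \left(-36 + \left(-1\right)^{2} - -9\right) = \left(30 + 2 \sqrt{26}\right) \left(-36 + 1 + 9\right) = \left(30 + 2 \sqrt{26}\right) \left(-26\right) = -780 - 52 \sqrt{26}$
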